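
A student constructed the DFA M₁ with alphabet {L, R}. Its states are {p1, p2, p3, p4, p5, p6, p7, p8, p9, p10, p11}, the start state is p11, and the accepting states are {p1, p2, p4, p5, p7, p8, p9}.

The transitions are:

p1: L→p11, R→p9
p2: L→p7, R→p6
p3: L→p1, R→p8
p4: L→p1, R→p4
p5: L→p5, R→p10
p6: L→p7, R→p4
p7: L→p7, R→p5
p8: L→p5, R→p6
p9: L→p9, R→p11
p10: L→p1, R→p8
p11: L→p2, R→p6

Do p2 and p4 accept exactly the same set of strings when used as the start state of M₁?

No

States {p3} cannot be reached from the start state, so discard them.
P0 = {p1,p2,p4,p5,p7,p8,p9} | {p6,p10,p11}.
On input L, block {p1,p2,p4,p5,p7,p8,p9} splits into {p2,p4,p5,p7,p8,p9} and {p1}.
On input L, block {p2,p4,p5,p7,p8,p9} splits into {p2,p5,p7,p8,p9} and {p4}.
On input R, block {p2,p5,p7,p8,p9} splits into {p2,p5,p8,p9} and {p7}.
Refine {p2,p5,p8,p9} on symbol L: members go to different blocks, giving {p5,p8,p9} and {p2}.
On input L, block {p6,p10,p11} splits into {p6} and {p10} and {p11}.
On input R, block {p5,p8,p9} splits into {p5} and {p8} and {p9}.
The partition is now stable with 10 blocks: {p5} | {p6} | {p1} | {p4} | {p7} | {p2} | {p10} | {p11} | {p8} | {p9}.
p2 and p4 end up in different blocks, so they are distinguishable. For instance, the string 'R' is accepted from only p4.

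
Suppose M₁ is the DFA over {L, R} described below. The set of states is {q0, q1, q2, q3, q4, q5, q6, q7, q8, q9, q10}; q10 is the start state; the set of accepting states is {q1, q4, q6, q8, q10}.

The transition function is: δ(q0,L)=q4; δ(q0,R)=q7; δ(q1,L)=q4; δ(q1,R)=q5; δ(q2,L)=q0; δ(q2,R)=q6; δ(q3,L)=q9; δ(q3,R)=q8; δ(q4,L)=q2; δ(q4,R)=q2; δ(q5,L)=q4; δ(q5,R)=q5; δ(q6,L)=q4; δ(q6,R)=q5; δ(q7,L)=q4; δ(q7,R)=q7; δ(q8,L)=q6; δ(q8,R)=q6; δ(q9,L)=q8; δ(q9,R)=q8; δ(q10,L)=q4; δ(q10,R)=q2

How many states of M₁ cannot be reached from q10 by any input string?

4

BFS from q10 reaches {q0, q2, q4, q5, q6, q7, q10}; the 4 state(s) q1, q3, q8, q9 are never visited.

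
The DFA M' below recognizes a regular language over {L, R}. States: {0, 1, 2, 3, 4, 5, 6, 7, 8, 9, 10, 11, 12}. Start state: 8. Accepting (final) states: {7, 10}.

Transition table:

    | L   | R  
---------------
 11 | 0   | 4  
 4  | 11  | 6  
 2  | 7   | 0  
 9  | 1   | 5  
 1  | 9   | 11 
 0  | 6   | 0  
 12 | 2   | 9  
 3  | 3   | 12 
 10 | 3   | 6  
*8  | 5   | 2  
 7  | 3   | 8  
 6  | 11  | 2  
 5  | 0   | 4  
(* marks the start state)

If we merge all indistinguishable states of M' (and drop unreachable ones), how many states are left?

Reachable states from the start: {0,1,2,3,4,5,6,7,8,9,11,12}. Unreachable: {10} — drop them.
Start with accepting vs non-accepting: {7} | {0,1,2,3,4,5,6,8,9,11,12}.
On input L, block {0,1,2,3,4,5,6,8,9,11,12} splits into {0,1,3,4,5,6,8,9,11,12} and {2}.
Split {0,1,3,4,5,6,8,9,11,12} by δ(·,L) → {0,1,3,4,5,6,8,9,11} and {12}.
On input R, block {0,1,3,4,5,6,8,9,11} splits into {0,1,4,5,9,11} and {6,8} and {3}.
Split {0,1,4,5,9,11} by δ(·,L) → {1,4,5,9,11} and {0}.
Refine {1,4,5,9,11} on symbol L: members go to different blocks, giving {1,4,9} and {5,11}.
Split {1,4,9} by δ(·,L) → {1,9} and {4}.
Stable partition: {7} | {1,9} | {2} | {12} | {6,8} | {3} | {0} | {5,11} | {4} — 9 equivalence classes.

9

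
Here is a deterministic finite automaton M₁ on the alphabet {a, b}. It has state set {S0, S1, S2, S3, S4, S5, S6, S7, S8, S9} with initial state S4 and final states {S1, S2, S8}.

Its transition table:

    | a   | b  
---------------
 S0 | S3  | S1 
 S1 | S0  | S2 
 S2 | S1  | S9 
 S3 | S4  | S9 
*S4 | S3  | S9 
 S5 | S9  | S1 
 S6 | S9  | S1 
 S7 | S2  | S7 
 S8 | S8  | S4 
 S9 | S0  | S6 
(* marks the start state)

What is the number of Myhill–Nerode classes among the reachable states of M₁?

6

Reachable states from the start: {S0,S1,S2,S3,S4,S6,S9}. Unreachable: {S5,S7,S8} — drop them.
P0 = {S1,S2} | {S0,S3,S4,S6,S9}.
On input a, block {S1,S2} splits into {S1} and {S2}.
Refine {S0,S3,S4,S6,S9} on symbol b: members go to different blocks, giving {S3,S4,S9} and {S0,S6}.
Refine {S3,S4,S9} on symbol a: members go to different blocks, giving {S3,S4} and {S9}.
On input a, block {S0,S6} splits into {S0} and {S6}.
The partition is now stable with 6 blocks: {S1} | {S3,S4} | {S2} | {S0} | {S9} | {S6}.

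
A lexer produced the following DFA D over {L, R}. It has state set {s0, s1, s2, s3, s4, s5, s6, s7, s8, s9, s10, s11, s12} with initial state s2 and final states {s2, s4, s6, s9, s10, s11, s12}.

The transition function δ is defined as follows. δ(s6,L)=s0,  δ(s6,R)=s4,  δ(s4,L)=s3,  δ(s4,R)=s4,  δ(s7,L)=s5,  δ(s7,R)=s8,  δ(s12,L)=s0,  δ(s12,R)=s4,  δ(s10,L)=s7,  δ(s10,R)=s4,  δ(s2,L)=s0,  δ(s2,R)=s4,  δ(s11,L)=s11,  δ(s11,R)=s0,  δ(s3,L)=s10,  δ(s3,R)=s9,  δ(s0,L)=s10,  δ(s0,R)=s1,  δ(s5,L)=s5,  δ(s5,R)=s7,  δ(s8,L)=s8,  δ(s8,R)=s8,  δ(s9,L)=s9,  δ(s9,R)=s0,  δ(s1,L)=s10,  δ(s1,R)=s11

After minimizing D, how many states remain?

7

Reachable states from the start: {s0,s1,s2,s3,s4,s5,s7,s8,s9,s10,s11}. Unreachable: {s6,s12} — drop them.
Start with accepting vs non-accepting: {s2,s4,s9,s10,s11} | {s0,s1,s3,s5,s7,s8}.
On input L, block {s2,s4,s9,s10,s11} splits into {s2,s4,s10} and {s9,s11}.
Split {s0,s1,s3,s5,s7,s8} by δ(·,L) → {s0,s1,s3} and {s5,s7,s8}.
Refine {s2,s4,s10} on symbol L: members go to different blocks, giving {s2,s4} and {s10}.
Split {s0,s1,s3} by δ(·,R) → {s1,s3} and {s0}.
Split {s2,s4} by δ(·,L) → {s2} and {s4}.
The partition is now stable with 7 blocks: {s2} | {s1,s3} | {s9,s11} | {s5,s7,s8} | {s10} | {s0} | {s4}.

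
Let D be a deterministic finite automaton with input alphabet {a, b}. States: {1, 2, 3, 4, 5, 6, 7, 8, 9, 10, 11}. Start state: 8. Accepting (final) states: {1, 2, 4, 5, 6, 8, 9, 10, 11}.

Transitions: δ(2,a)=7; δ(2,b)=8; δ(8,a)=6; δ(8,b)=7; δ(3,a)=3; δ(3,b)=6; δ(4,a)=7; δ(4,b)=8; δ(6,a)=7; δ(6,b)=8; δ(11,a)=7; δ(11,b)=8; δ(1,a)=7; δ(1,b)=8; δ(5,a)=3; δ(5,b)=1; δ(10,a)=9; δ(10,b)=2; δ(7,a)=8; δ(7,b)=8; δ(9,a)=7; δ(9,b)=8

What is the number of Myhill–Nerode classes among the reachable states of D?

3

Reachable states from the start: {6,7,8}. Unreachable: {1,2,3,4,5,9,10,11} — drop them.
Initial partition by acceptance: {6,8} | {7}.
On input a, block {6,8} splits into {6} and {8}.
No further refinement is possible. Final partition (3 blocks): {6} | {7} | {8}.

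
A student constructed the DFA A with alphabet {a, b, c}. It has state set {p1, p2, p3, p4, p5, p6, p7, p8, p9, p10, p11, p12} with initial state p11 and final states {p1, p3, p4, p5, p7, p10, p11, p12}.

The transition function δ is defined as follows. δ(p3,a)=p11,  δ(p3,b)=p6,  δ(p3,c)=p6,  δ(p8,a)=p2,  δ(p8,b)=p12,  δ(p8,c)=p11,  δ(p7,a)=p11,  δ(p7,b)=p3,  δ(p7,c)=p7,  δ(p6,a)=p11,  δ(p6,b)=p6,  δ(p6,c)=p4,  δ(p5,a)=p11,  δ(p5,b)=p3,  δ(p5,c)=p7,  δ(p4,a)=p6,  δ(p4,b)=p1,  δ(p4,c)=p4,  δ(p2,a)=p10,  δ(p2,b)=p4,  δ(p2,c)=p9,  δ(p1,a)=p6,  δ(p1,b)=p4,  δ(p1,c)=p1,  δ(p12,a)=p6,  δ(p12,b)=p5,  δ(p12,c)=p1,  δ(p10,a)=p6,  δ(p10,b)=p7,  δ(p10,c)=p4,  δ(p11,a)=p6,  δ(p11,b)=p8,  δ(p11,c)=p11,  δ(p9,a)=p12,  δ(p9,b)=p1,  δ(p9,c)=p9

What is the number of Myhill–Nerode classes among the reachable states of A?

8

All states are reachable from the start state.
Start with accepting vs non-accepting: {p1,p3,p4,p5,p7,p10,p11,p12} | {p2,p6,p8,p9}.
On input a, block {p1,p3,p4,p5,p7,p10,p11,p12} splits into {p1,p4,p10,p11,p12} and {p3,p5,p7}.
On input b, block {p1,p4,p10,p11,p12} splits into {p1,p4} and {p10,p12} and {p11}.
Refine {p2,p6,p8,p9} on symbol a: members go to different blocks, giving {p2,p9} and {p6} and {p8}.
Split {p3,p5,p7} by δ(·,b) → {p5,p7} and {p3}.
Stable partition: {p1,p4} | {p2,p9} | {p5,p7} | {p10,p12} | {p11} | {p6} | {p8} | {p3} — 8 equivalence classes.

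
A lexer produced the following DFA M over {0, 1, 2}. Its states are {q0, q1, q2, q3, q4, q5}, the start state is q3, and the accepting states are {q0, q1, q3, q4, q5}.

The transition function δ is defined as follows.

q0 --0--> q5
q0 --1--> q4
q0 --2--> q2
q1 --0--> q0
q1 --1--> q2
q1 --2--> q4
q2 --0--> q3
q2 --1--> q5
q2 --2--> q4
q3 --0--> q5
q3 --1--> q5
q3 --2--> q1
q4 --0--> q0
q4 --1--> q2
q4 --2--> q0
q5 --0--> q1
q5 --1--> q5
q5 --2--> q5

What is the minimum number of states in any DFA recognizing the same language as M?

P0 = {q0,q1,q3,q4,q5} | {q2}.
Refine {q0,q1,q3,q4,q5} on symbol 1: members go to different blocks, giving {q0,q3,q5} and {q1,q4}.
Split {q0,q3,q5} by δ(·,0) → {q0,q3} and {q5}.
Refine {q0,q3} on symbol 1: members go to different blocks, giving {q0} and {q3}.
Refine {q1,q4} on symbol 2: members go to different blocks, giving {q1} and {q4}.
The partition is now stable with 6 blocks: {q0} | {q2} | {q1} | {q5} | {q3} | {q4}.

6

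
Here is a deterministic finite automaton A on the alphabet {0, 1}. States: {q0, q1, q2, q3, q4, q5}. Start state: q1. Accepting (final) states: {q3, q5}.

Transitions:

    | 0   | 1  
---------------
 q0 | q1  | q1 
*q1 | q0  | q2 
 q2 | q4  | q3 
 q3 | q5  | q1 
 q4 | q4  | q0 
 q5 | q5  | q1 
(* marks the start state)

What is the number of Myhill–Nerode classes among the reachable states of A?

5

Every state is reachable, so we keep all 6.
Start with accepting vs non-accepting: {q3,q5} | {q0,q1,q2,q4}.
Split {q0,q1,q2,q4} by δ(·,1) → {q0,q1,q4} and {q2}.
Refine {q0,q1,q4} on symbol 1: members go to different blocks, giving {q0,q4} and {q1}.
Refine {q0,q4} on symbol 0: members go to different blocks, giving {q0} and {q4}.
Stable partition: {q3,q5} | {q0} | {q2} | {q1} | {q4} — 5 equivalence classes.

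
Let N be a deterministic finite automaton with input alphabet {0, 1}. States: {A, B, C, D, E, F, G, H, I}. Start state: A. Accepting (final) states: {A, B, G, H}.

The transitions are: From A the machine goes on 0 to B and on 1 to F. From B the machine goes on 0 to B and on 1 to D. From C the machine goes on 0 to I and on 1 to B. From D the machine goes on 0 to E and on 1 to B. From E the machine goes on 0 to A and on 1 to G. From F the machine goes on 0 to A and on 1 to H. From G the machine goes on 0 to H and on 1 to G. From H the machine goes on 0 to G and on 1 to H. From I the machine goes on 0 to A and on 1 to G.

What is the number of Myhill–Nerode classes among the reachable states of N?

5

States {C,I} cannot be reached from the start state, so discard them.
Start with accepting vs non-accepting: {A,B,G,H} | {D,E,F}.
On input 1, block {A,B,G,H} splits into {A,B} and {G,H}.
On input 0, block {D,E,F} splits into {E,F} and {D}.
Split {A,B} by δ(·,1) → {A} and {B}.
Stable partition: {A} | {E,F} | {G,H} | {D} | {B} — 5 equivalence classes.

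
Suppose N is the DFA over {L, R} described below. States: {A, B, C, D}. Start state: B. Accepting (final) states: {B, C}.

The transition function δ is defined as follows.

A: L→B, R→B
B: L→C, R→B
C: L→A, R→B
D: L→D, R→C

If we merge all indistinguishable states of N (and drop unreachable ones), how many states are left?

Reachable states from the start: {A,B,C}. Unreachable: {D} — drop them.
Initial partition by acceptance: {B,C} | {A}.
On input L, block {B,C} splits into {B} and {C}.
Stable partition: {B} | {A} | {C} — 3 equivalence classes.

3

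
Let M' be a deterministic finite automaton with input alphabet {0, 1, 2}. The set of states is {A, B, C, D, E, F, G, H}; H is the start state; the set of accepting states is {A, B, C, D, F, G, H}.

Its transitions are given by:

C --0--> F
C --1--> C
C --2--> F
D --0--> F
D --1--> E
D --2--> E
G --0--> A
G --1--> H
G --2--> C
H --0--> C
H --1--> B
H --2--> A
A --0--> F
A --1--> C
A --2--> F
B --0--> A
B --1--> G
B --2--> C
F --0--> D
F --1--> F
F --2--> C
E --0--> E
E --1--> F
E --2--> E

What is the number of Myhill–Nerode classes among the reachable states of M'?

5

Every state is reachable, so we keep all 8.
Start with accepting vs non-accepting: {A,B,C,D,F,G,H} | {E}.
Refine {A,B,C,D,F,G,H} on symbol 1: members go to different blocks, giving {A,B,C,F,G,H} and {D}.
Split {A,B,C,F,G,H} by δ(·,0) → {A,B,C,G,H} and {F}.
On input 0, block {A,B,C,G,H} splits into {B,G,H} and {A,C}.
Stable partition: {B,G,H} | {E} | {D} | {F} | {A,C} — 5 equivalence classes.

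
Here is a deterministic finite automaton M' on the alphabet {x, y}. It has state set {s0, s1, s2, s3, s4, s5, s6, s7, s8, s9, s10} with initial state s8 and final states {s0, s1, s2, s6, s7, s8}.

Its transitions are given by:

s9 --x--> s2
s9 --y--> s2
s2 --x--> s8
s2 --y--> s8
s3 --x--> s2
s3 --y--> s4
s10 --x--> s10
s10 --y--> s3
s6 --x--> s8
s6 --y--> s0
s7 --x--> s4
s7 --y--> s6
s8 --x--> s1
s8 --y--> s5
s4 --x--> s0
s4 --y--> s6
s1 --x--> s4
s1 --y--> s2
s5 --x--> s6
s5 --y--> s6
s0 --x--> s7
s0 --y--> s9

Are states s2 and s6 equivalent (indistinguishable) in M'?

Yes

States {s3,s10} cannot be reached from the start state, so discard them.
Start with accepting vs non-accepting: {s0,s1,s2,s6,s7,s8} | {s4,s5,s9}.
Refine {s0,s1,s2,s6,s7,s8} on symbol x: members go to different blocks, giving {s0,s2,s6,s8} and {s1,s7}.
Split {s0,s2,s6,s8} by δ(·,x) → {s0,s8} and {s2,s6}.
On input x, block {s4,s5,s9} splits into {s5,s9} and {s4}.
The partition is now stable with 5 blocks: {s0,s8} | {s5,s9} | {s1,s7} | {s2,s6} | {s4}.
s2 and s6 lie in the same block of the stable partition, so they are equivalent — no string distinguishes them.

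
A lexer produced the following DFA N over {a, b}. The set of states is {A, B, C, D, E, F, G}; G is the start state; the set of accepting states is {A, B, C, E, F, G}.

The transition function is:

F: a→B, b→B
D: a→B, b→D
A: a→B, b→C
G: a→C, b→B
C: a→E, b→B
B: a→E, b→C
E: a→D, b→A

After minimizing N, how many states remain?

4

First remove the unreachable states {F}; 6 states remain.
Start with accepting vs non-accepting: {A,B,C,E,G} | {D}.
On input a, block {A,B,C,E,G} splits into {A,B,C,G} and {E}.
Refine {A,B,C,G} on symbol a: members go to different blocks, giving {A,G} and {B,C}.
No further refinement is possible. Final partition (4 blocks): {A,G} | {D} | {E} | {B,C}.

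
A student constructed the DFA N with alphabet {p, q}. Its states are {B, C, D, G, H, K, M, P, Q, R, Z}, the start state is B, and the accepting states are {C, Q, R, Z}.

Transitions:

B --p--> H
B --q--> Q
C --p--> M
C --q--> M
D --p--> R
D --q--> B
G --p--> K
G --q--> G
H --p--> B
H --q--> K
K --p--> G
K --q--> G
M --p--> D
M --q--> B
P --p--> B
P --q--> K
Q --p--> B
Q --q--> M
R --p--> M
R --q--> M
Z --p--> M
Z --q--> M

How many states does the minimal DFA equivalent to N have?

First remove the unreachable states {C,P,Z}; 8 states remain.
Start with accepting vs non-accepting: {Q,R} | {B,D,G,H,K,M}.
Split {B,D,G,H,K,M} by δ(·,p) → {B,G,H,K,M} and {D}.
On input p, block {B,G,H,K,M} splits into {B,G,H,K} and {M}.
Refine {Q,R} on symbol p: members go to different blocks, giving {R} and {Q}.
Split {B,G,H,K} by δ(·,q) → {G,H,K} and {B}.
Split {G,H,K} by δ(·,p) → {G,K} and {H}.
No further refinement is possible. Final partition (7 blocks): {R} | {G,K} | {D} | {M} | {Q} | {B} | {H}.

7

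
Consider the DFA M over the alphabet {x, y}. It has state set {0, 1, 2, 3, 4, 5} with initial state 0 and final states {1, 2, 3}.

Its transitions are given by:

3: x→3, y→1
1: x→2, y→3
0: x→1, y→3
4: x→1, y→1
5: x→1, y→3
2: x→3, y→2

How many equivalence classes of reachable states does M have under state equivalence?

2

Reachable states from the start: {0,1,2,3}. Unreachable: {4,5} — drop them.
Initial partition by acceptance: {1,2,3} | {0}.
The partition is now stable with 2 blocks: {1,2,3} | {0}.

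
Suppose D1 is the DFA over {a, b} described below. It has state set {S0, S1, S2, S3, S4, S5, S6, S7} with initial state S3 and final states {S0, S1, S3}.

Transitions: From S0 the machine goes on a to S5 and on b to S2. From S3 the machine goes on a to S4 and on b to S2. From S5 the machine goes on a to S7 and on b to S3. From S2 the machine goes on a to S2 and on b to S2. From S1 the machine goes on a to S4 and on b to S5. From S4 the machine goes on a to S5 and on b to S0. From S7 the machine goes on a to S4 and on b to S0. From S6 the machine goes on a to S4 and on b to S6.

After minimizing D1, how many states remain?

3

First remove the unreachable states {S1,S6}; 6 states remain.
Start with accepting vs non-accepting: {S0,S3} | {S2,S4,S5,S7}.
Refine {S2,S4,S5,S7} on symbol b: members go to different blocks, giving {S4,S5,S7} and {S2}.
Stable partition: {S0,S3} | {S4,S5,S7} | {S2} — 3 equivalence classes.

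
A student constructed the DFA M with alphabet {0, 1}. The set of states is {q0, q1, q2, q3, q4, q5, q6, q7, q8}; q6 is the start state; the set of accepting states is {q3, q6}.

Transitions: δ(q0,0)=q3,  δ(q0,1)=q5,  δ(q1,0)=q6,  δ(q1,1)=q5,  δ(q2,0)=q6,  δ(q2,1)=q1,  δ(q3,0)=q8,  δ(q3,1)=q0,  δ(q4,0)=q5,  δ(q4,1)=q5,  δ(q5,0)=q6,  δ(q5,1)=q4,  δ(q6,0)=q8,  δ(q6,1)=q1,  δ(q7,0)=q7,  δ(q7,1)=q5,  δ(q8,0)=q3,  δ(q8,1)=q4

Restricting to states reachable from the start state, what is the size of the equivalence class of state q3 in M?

2

First remove the unreachable states {q2,q7}; 7 states remain.
Start with accepting vs non-accepting: {q3,q6} | {q0,q1,q4,q5,q8}.
On input 0, block {q0,q1,q4,q5,q8} splits into {q0,q1,q5,q8} and {q4}.
Refine {q0,q1,q5,q8} on symbol 1: members go to different blocks, giving {q0,q1} and {q5,q8}.
No further refinement is possible. Final partition (4 blocks): {q3,q6} | {q0,q1} | {q4} | {q5,q8}.
State q3 belongs to the block {q3,q6}, which has 2 states.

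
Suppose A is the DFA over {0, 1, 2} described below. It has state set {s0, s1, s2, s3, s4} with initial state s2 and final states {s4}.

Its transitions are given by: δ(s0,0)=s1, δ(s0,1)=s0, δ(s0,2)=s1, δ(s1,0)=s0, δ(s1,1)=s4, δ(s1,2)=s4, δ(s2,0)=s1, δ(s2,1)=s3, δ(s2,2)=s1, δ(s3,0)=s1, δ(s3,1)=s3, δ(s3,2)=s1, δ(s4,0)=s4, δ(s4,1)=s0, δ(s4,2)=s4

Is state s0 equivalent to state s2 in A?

Yes

All states are reachable from the start state.
P0 = {s4} | {s0,s1,s2,s3}.
Split {s0,s1,s2,s3} by δ(·,1) → {s0,s2,s3} and {s1}.
The partition is now stable with 3 blocks: {s4} | {s0,s2,s3} | {s1}.
s0 and s2 lie in the same block of the stable partition, so they are equivalent — no string distinguishes them.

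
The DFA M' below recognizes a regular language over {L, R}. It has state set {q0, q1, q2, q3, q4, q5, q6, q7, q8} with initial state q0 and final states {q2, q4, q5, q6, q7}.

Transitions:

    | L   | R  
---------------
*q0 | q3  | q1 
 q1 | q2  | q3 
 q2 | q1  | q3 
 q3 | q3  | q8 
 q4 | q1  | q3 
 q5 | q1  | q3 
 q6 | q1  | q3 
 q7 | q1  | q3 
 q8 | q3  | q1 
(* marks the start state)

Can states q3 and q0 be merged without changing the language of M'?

States {q4,q5,q6,q7} cannot be reached from the start state, so discard them.
P0 = {q2} | {q0,q1,q3,q8}.
On input L, block {q0,q1,q3,q8} splits into {q0,q3,q8} and {q1}.
Split {q0,q3,q8} by δ(·,R) → {q0,q8} and {q3}.
No further refinement is possible. Final partition (4 blocks): {q2} | {q0,q8} | {q1} | {q3}.
q3 and q0 end up in different blocks, so they are distinguishable. For instance, the string 'RL' is accepted from only q0.

No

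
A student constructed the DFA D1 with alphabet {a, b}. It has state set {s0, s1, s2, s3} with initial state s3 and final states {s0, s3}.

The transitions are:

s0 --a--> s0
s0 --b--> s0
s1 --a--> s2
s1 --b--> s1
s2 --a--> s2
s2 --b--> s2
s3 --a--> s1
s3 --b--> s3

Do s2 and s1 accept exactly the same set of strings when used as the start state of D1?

States {s0} cannot be reached from the start state, so discard them.
P0 = {s3} | {s1,s2}.
Stable partition: {s3} | {s1,s2} — 2 equivalence classes.
s2 and s1 lie in the same block of the stable partition, so they are equivalent — no string distinguishes them.

Yes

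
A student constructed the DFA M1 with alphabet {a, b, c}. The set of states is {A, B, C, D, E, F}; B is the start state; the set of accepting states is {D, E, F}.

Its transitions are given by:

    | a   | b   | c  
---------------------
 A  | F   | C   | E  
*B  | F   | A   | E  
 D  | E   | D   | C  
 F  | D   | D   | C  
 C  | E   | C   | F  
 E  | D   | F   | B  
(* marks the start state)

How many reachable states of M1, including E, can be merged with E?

All states are reachable from the start state.
P0 = {D,E,F} | {A,B,C}.
Stable partition: {D,E,F} | {A,B,C} — 2 equivalence classes.
State E belongs to the block {D,E,F}, which has 3 states.

3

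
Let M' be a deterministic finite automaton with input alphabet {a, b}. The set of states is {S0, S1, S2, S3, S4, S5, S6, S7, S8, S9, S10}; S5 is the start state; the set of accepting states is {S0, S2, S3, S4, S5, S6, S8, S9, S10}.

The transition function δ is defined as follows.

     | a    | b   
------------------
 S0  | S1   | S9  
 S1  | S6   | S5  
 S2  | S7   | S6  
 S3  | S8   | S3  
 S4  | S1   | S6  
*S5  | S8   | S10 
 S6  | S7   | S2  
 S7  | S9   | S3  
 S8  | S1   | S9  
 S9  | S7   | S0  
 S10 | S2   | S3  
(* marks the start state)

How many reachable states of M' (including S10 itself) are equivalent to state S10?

3

States {S4} cannot be reached from the start state, so discard them.
Initial partition by acceptance: {S0,S2,S3,S5,S6,S8,S9,S10} | {S1,S7}.
Refine {S0,S2,S3,S5,S6,S8,S9,S10} on symbol a: members go to different blocks, giving {S0,S2,S6,S8,S9} and {S3,S5,S10}.
The partition is now stable with 3 blocks: {S0,S2,S6,S8,S9} | {S1,S7} | {S3,S5,S10}.
The equivalence class containing S10 is {S3,S5,S10}, of size 3.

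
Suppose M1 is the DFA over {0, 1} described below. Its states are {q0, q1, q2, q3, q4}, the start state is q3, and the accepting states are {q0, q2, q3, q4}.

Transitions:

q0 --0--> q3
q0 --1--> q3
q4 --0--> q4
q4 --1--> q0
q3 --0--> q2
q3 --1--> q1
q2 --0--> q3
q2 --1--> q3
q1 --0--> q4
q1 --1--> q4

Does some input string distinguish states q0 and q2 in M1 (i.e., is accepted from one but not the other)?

Start with accepting vs non-accepting: {q0,q2,q3,q4} | {q1}.
Refine {q0,q2,q3,q4} on symbol 1: members go to different blocks, giving {q0,q2,q4} and {q3}.
On input 0, block {q0,q2,q4} splits into {q0,q2} and {q4}.
Stable partition: {q0,q2} | {q1} | {q3} | {q4} — 4 equivalence classes.
q0 and q2 lie in the same block of the stable partition, so they are equivalent — no string distinguishes them.

No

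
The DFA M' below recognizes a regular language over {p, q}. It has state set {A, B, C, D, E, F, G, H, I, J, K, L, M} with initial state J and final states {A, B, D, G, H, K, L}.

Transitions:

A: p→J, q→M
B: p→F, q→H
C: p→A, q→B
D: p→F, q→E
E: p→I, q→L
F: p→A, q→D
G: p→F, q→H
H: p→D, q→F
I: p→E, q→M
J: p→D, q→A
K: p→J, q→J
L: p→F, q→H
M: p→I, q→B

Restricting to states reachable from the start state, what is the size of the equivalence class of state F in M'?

States {C,G,K} cannot be reached from the start state, so discard them.
Initial partition by acceptance: {A,B,D,H,L} | {E,F,I,J,M}.
On input p, block {A,B,D,H,L} splits into {A,B,D,L} and {H}.
On input q, block {A,B,D,L} splits into {A,D} and {B,L}.
Split {E,F,I,J,M} by δ(·,p) → {E,I,M} and {F,J}.
Refine {E,I,M} on symbol q: members go to different blocks, giving {E,M} and {I}.
The partition is now stable with 6 blocks: {A,D} | {E,M} | {H} | {B,L} | {F,J} | {I}.
The equivalence class containing F is {F,J}, of size 2.

2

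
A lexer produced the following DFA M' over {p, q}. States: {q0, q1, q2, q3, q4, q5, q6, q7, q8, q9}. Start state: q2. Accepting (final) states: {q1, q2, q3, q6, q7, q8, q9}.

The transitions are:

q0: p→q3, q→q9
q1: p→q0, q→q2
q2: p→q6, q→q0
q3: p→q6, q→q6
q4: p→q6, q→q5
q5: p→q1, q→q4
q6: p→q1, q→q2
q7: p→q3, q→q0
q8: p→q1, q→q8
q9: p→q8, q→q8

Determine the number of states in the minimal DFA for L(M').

States {q4,q5,q7} cannot be reached from the start state, so discard them.
P0 = {q1,q2,q3,q6,q8,q9} | {q0}.
Refine {q1,q2,q3,q6,q8,q9} on symbol p: members go to different blocks, giving {q2,q3,q6,q8,q9} and {q1}.
Refine {q2,q3,q6,q8,q9} on symbol p: members go to different blocks, giving {q2,q3,q9} and {q6,q8}.
On input q, block {q2,q3,q9} splits into {q3,q9} and {q2}.
Refine {q6,q8} on symbol q: members go to different blocks, giving {q6} and {q8}.
On input p, block {q3,q9} splits into {q3} and {q9}.
No further refinement is possible. Final partition (7 blocks): {q3} | {q0} | {q1} | {q6} | {q2} | {q8} | {q9}.

7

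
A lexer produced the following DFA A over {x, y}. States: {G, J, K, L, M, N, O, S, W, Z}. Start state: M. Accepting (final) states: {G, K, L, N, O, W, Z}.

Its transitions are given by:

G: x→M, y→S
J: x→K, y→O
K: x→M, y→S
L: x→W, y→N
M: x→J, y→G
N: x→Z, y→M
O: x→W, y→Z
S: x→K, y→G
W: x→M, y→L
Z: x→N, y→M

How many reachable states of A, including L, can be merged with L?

P0 = {G,K,L,N,O,W,Z} | {J,M,S}.
On input x, block {G,K,L,N,O,W,Z} splits into {L,N,O,Z} and {G,K,W}.
Refine {L,N,O,Z} on symbol x: members go to different blocks, giving {L,O} and {N,Z}.
On input x, block {J,M,S} splits into {J,S} and {M}.
Refine {J,S} on symbol y: members go to different blocks, giving {S} and {J}.
On input y, block {G,K,W} splits into {G,K} and {W}.
No further refinement is possible. Final partition (7 blocks): {L,O} | {S} | {G,K} | {N,Z} | {M} | {J} | {W}.
State L belongs to the block {L,O}, which has 2 states.

2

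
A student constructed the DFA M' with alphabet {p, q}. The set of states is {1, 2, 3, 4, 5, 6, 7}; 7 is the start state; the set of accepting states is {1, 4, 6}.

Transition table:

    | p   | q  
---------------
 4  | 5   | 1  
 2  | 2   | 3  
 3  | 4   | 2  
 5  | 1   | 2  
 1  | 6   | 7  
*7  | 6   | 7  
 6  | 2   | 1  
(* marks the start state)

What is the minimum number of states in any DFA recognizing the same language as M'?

All states are reachable from the start state.
P0 = {1,4,6} | {2,3,5,7}.
Refine {1,4,6} on symbol p: members go to different blocks, giving {4,6} and {1}.
On input p, block {2,3,5,7} splits into {3,7} and {2} and {5}.
Refine {4,6} on symbol p: members go to different blocks, giving {4} and {6}.
On input p, block {3,7} splits into {3} and {7}.
No further refinement is possible. Final partition (7 blocks): {4} | {3} | {1} | {2} | {5} | {6} | {7}.

7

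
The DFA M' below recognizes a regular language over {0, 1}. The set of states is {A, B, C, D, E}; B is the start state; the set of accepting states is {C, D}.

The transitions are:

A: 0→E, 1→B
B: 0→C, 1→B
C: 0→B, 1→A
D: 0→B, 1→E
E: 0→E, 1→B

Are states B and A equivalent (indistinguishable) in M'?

No

States {D} cannot be reached from the start state, so discard them.
P0 = {C} | {A,B,E}.
Refine {A,B,E} on symbol 0: members go to different blocks, giving {A,E} and {B}.
No further refinement is possible. Final partition (3 blocks): {C} | {A,E} | {B}.
B and A end up in different blocks, so they are distinguishable. For instance, the string '0' is accepted from only B.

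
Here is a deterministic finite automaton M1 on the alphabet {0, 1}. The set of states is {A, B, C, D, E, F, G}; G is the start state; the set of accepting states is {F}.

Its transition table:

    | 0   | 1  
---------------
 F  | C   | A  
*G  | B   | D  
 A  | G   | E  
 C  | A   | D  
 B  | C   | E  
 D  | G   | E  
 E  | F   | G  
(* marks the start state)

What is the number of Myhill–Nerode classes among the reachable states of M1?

P0 = {F} | {A,B,C,D,E,G}.
Split {A,B,C,D,E,G} by δ(·,0) → {A,B,C,D,G} and {E}.
Refine {A,B,C,D,G} on symbol 1: members go to different blocks, giving {A,B,D} and {C,G}.
The partition is now stable with 4 blocks: {F} | {A,B,D} | {E} | {C,G}.

4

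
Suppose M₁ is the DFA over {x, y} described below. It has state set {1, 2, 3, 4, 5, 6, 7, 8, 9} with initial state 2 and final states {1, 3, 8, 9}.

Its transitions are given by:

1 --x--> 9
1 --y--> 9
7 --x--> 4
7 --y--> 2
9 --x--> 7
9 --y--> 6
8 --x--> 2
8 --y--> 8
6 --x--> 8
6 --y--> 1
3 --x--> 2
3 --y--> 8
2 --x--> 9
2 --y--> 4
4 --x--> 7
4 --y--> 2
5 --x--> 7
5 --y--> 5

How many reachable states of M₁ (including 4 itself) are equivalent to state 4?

2

First remove the unreachable states {3,5}; 7 states remain.
P0 = {1,8,9} | {2,4,6,7}.
Split {1,8,9} by δ(·,x) → {8,9} and {1}.
Refine {8,9} on symbol y: members go to different blocks, giving {8} and {9}.
On input x, block {2,4,6,7} splits into {4,7} and {2} and {6}.
Stable partition: {8} | {4,7} | {1} | {9} | {2} | {6} — 6 equivalence classes.
State 4 belongs to the block {4,7}, which has 2 states.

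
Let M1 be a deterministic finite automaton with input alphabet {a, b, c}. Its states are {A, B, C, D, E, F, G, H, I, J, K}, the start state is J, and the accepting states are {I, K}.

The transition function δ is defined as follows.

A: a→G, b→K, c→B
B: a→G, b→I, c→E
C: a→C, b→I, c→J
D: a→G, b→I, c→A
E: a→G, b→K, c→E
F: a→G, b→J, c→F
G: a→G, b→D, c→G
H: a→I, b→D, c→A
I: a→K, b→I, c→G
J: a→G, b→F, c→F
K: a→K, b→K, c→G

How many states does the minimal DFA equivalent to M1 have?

First remove the unreachable states {C,H}; 9 states remain.
P0 = {I,K} | {A,B,D,E,F,G,J}.
Split {A,B,D,E,F,G,J} by δ(·,b) → {A,B,D,E} and {F,G,J}.
On input b, block {F,G,J} splits into {F,J} and {G}.
The partition is now stable with 4 blocks: {I,K} | {A,B,D,E} | {F,J} | {G}.

4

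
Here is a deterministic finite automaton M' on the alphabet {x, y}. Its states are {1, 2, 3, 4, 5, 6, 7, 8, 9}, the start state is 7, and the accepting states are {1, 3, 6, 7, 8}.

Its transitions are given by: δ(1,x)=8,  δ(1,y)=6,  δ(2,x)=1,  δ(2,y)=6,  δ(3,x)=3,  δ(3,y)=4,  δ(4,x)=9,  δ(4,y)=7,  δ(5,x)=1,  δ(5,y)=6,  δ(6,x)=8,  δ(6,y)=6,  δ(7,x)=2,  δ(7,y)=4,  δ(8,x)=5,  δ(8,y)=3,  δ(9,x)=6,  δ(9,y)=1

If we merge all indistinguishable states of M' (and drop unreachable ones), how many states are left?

Start with accepting vs non-accepting: {1,3,6,7,8} | {2,4,5,9}.
Refine {1,3,6,7,8} on symbol x: members go to different blocks, giving {1,3,6} and {7,8}.
Split {1,3,6} by δ(·,x) → {1,6} and {3}.
Refine {2,4,5,9} on symbol x: members go to different blocks, giving {2,5,9} and {4}.
On input y, block {7,8} splits into {7} and {8}.
The partition is now stable with 6 blocks: {1,6} | {2,5,9} | {7} | {3} | {4} | {8}.

6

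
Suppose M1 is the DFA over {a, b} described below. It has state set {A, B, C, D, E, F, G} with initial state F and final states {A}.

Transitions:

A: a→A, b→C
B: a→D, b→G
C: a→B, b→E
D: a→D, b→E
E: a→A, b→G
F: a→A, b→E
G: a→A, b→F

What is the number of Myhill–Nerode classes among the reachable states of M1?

3

Every state is reachable, so we keep all 7.
P0 = {A} | {B,C,D,E,F,G}.
Split {B,C,D,E,F,G} by δ(·,a) → {B,C,D} and {E,F,G}.
Stable partition: {A} | {B,C,D} | {E,F,G} — 3 equivalence classes.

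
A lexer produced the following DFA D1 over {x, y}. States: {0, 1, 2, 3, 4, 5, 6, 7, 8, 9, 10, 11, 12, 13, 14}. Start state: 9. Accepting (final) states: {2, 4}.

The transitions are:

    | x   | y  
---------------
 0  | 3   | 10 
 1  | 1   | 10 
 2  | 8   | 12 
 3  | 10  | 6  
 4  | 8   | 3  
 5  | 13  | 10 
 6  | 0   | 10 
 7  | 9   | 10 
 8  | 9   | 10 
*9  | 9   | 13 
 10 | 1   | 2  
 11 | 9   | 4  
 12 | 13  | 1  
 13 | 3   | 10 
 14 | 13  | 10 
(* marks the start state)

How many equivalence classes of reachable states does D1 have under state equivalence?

First remove the unreachable states {4,5,7,11,14}; 10 states remain.
Start with accepting vs non-accepting: {2} | {0,1,3,6,8,9,10,12,13}.
Refine {0,1,3,6,8,9,10,12,13} on symbol y: members go to different blocks, giving {0,1,3,6,8,9,12,13} and {10}.
Refine {0,1,3,6,8,9,12,13} on symbol x: members go to different blocks, giving {0,1,6,8,9,12,13} and {3}.
Split {0,1,6,8,9,12,13} by δ(·,x) → {1,6,8,9,12} and {0,13}.
Refine {1,6,8,9,12} on symbol x: members go to different blocks, giving {1,8,9} and {6,12}.
Refine {1,8,9} on symbol y: members go to different blocks, giving {1,8} and {9}.
On input x, block {1,8} splits into {1} and {8}.
Split {6,12} by δ(·,y) → {6} and {12}.
Stable partition: {2} | {1} | {10} | {3} | {0,13} | {6} | {9} | {8} | {12} — 9 equivalence classes.

9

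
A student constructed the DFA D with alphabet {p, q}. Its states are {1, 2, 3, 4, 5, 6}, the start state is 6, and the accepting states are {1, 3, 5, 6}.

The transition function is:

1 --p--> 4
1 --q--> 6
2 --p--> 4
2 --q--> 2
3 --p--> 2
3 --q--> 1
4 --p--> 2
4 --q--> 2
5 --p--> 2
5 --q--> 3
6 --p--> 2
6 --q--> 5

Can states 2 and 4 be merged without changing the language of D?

Every state is reachable, so we keep all 6.
Start with accepting vs non-accepting: {1,3,5,6} | {2,4}.
Stable partition: {1,3,5,6} | {2,4} — 2 equivalence classes.
2 and 4 lie in the same block of the stable partition, so they are equivalent — no string distinguishes them.

Yes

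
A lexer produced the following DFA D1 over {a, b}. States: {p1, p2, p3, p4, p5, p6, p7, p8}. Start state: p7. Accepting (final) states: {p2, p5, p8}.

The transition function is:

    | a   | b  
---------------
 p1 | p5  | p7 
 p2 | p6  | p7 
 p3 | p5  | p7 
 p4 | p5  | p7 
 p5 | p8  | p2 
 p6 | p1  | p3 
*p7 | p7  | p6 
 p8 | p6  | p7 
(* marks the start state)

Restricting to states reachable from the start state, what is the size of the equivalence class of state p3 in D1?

Reachable states from the start: {p1,p2,p3,p5,p6,p7,p8}. Unreachable: {p4} — drop them.
P0 = {p2,p5,p8} | {p1,p3,p6,p7}.
Refine {p2,p5,p8} on symbol a: members go to different blocks, giving {p2,p8} and {p5}.
Refine {p1,p3,p6,p7} on symbol a: members go to different blocks, giving {p1,p3} and {p6,p7}.
On input a, block {p6,p7} splits into {p6} and {p7}.
No further refinement is possible. Final partition (5 blocks): {p2,p8} | {p1,p3} | {p5} | {p6} | {p7}.
The equivalence class containing p3 is {p1,p3}, of size 2.

2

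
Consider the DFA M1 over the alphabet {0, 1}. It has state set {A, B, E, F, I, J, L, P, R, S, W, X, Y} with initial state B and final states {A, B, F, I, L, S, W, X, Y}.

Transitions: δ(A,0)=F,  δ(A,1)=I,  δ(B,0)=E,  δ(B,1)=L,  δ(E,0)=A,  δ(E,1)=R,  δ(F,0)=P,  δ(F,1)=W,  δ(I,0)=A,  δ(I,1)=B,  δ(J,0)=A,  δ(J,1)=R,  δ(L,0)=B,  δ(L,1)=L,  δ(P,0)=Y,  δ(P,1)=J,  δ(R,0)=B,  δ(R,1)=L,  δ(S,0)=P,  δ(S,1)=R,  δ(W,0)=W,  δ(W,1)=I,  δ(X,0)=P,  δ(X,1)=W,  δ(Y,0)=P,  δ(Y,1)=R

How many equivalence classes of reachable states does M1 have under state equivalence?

First remove the unreachable states {S,X}; 11 states remain.
Start with accepting vs non-accepting: {A,B,F,I,L,W,Y} | {E,J,P,R}.
Split {A,B,F,I,L,W,Y} by δ(·,0) → {A,I,L,W} and {B,F,Y}.
On input 0, block {A,I,L,W} splits into {A,L} and {I,W}.
On input 1, block {A,L} splits into {L} and {A}.
On input 0, block {E,J,P,R} splits into {E,J} and {P,R}.
On input 0, block {B,F,Y} splits into {F,Y} and {B}.
On input 1, block {F,Y} splits into {Y} and {F}.
On input 0, block {I,W} splits into {I} and {W}.
On input 0, block {P,R} splits into {P} and {R}.
The partition is now stable with 10 blocks: {L} | {E,J} | {Y} | {I} | {A} | {P} | {B} | {F} | {W} | {R}.

10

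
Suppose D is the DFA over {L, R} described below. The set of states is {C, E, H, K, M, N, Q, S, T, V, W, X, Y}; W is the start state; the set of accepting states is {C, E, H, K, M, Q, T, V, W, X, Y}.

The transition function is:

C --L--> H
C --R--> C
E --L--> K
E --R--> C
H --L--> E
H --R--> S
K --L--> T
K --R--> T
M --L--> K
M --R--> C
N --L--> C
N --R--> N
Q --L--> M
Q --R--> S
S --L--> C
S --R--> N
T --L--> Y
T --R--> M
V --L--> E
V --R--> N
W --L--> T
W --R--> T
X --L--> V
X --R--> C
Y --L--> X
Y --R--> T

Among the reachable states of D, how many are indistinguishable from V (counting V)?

States {Q} cannot be reached from the start state, so discard them.
Start with accepting vs non-accepting: {C,E,H,K,M,T,V,W,X,Y} | {N,S}.
On input R, block {C,E,H,K,M,T,V,W,X,Y} splits into {C,E,K,M,T,W,X,Y} and {H,V}.
Split {C,E,K,M,T,W,X,Y} by δ(·,L) → {E,K,M,T,W,Y} and {C,X}.
Split {E,K,M,T,W,Y} by δ(·,L) → {E,K,M,T,W} and {Y}.
Refine {E,K,M,T,W} on symbol L: members go to different blocks, giving {E,K,M,W} and {T}.
On input L, block {E,K,M,W} splits into {E,M} and {K,W}.
Stable partition: {E,M} | {N,S} | {H,V} | {C,X} | {Y} | {T} | {K,W} — 7 equivalence classes.
The equivalence class containing V is {H,V}, of size 2.

2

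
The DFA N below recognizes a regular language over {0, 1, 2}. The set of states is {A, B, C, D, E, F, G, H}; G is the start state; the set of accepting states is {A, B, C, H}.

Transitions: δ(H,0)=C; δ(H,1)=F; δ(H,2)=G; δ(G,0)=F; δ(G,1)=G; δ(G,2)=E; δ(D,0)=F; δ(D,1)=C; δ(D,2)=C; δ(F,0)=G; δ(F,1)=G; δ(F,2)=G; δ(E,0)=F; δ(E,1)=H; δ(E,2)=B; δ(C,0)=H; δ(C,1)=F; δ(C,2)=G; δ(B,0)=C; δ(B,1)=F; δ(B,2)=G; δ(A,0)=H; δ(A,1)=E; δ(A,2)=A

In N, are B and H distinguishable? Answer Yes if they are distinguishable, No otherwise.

States {A,D} cannot be reached from the start state, so discard them.
Start with accepting vs non-accepting: {B,C,H} | {E,F,G}.
On input 1, block {E,F,G} splits into {F,G} and {E}.
Refine {F,G} on symbol 2: members go to different blocks, giving {F} and {G}.
No further refinement is possible. Final partition (4 blocks): {B,C,H} | {F} | {E} | {G}.
B and H lie in the same block of the stable partition, so they are equivalent — no string distinguishes them.

No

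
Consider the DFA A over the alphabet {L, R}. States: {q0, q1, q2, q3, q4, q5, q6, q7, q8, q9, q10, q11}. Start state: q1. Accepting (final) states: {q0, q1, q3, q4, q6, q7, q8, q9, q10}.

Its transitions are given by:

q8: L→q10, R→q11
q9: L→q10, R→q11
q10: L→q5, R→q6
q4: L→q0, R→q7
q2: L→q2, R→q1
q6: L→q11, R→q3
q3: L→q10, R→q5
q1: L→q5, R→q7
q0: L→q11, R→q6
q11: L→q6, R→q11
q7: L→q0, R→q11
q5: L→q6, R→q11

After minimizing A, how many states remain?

4

First remove the unreachable states {q2,q4,q8,q9}; 8 states remain.
Initial partition by acceptance: {q0,q1,q3,q6,q7,q10} | {q5,q11}.
Split {q0,q1,q3,q6,q7,q10} by δ(·,L) → {q0,q1,q6,q10} and {q3,q7}.
Refine {q0,q1,q6,q10} on symbol R: members go to different blocks, giving {q0,q10} and {q1,q6}.
The partition is now stable with 4 blocks: {q0,q10} | {q5,q11} | {q3,q7} | {q1,q6}.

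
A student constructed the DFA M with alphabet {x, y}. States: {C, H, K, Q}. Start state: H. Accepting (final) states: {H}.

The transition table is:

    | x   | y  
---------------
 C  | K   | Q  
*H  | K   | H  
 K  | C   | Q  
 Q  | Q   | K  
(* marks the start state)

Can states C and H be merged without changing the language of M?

No

Initial partition by acceptance: {H} | {C,K,Q}.
Stable partition: {H} | {C,K,Q} — 2 equivalence classes.
C and H end up in different blocks, so they are distinguishable. For instance, the string 'ε' is accepted from only H.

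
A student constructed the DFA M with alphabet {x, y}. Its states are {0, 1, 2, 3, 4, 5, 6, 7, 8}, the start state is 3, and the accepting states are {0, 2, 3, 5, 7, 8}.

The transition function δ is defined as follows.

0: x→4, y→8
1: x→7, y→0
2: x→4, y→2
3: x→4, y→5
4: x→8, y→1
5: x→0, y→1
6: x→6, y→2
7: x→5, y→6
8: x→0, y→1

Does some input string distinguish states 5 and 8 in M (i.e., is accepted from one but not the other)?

Every state is reachable, so we keep all 9.
P0 = {0,2,3,5,7,8} | {1,4,6}.
On input x, block {0,2,3,5,7,8} splits into {0,2,3} and {5,7,8}.
Refine {0,2,3} on symbol y: members go to different blocks, giving {0,3} and {2}.
Refine {1,4,6} on symbol x: members go to different blocks, giving {1,4} and {6}.
Split {1,4} by δ(·,y) → {1} and {4}.
Refine {5,7,8} on symbol x: members go to different blocks, giving {5,8} and {7}.
The partition is now stable with 7 blocks: {0,3} | {1} | {5,8} | {2} | {6} | {4} | {7}.
5 and 8 lie in the same block of the stable partition, so they are equivalent — no string distinguishes them.

No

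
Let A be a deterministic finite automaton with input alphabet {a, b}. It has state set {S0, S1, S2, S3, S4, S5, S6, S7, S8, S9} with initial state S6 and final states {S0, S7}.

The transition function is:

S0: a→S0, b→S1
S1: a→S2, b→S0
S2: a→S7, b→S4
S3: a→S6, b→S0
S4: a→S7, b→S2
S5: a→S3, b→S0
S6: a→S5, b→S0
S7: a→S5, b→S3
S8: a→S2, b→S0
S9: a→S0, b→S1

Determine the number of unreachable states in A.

No path from S6 leads to S8, S9; the other 8 states are all reachable.

2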